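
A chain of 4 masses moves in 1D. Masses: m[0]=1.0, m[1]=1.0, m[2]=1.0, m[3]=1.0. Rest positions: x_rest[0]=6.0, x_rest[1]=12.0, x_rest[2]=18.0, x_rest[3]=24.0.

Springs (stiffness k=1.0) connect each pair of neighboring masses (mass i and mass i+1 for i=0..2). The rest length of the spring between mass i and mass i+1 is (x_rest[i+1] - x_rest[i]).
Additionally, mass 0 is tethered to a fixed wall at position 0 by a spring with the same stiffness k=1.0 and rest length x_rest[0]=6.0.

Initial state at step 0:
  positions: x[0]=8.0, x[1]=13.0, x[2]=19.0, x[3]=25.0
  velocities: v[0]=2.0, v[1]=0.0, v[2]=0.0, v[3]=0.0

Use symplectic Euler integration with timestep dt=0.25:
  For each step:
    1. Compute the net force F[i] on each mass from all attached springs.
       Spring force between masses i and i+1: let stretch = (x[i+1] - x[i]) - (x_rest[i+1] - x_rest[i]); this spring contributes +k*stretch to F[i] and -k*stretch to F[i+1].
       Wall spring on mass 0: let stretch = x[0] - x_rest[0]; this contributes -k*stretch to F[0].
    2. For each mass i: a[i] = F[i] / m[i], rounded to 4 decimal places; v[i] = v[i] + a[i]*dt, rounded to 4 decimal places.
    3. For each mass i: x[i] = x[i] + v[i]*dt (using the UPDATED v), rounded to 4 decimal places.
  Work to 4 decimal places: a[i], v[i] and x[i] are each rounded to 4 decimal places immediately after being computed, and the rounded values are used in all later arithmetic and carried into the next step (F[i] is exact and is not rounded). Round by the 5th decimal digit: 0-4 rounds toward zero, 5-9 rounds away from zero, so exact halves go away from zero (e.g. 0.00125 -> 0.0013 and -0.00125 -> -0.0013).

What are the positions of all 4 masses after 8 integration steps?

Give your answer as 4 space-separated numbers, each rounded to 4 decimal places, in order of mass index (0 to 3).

Answer: 5.9403 13.9103 19.5378 25.0925

Derivation:
Step 0: x=[8.0000 13.0000 19.0000 25.0000] v=[2.0000 0.0000 0.0000 0.0000]
Step 1: x=[8.3125 13.0625 19.0000 25.0000] v=[1.2500 0.2500 0.0000 0.0000]
Step 2: x=[8.4024 13.1992 19.0039 25.0000] v=[0.3594 0.5469 0.0156 0.0000]
Step 3: x=[8.2669 13.3989 19.0198 25.0003] v=[-0.5420 0.7989 0.0635 0.0010]
Step 4: x=[7.9355 13.6292 19.0582 25.0018] v=[-1.3257 0.9211 0.1534 0.0059]
Step 5: x=[7.4640 13.8429 19.1287 25.0068] v=[-1.8862 0.8549 0.2821 0.0200]
Step 6: x=[6.9246 13.9883 19.2363 25.0194] v=[-2.1575 0.5816 0.4302 0.0505]
Step 7: x=[6.3939 14.0202 19.3773 25.0456] v=[-2.1227 0.1277 0.5640 0.1047]
Step 8: x=[5.9403 13.9103 19.5378 25.0925] v=[-1.8146 -0.4396 0.6418 0.1876]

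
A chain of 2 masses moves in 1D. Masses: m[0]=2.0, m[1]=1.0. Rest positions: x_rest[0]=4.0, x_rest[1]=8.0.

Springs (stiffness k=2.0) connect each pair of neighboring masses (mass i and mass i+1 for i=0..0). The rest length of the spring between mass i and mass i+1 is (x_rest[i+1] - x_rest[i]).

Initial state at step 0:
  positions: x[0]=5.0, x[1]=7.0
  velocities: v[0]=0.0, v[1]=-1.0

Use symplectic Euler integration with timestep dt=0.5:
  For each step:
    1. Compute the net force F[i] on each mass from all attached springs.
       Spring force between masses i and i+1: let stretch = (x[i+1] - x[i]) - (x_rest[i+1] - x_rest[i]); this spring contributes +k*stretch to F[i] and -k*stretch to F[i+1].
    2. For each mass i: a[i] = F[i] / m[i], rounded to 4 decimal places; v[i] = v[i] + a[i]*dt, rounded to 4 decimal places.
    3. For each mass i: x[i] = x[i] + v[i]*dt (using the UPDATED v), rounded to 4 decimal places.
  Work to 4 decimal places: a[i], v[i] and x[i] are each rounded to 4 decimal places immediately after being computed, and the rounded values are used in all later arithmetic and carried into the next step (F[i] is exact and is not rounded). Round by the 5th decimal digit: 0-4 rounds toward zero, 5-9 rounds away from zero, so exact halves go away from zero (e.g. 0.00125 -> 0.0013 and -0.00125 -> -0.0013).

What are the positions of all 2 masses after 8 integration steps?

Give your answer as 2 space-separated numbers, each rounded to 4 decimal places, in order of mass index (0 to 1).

Step 0: x=[5.0000 7.0000] v=[0.0000 -1.0000]
Step 1: x=[4.5000 7.5000] v=[-1.0000 1.0000]
Step 2: x=[3.7500 8.5000] v=[-1.5000 2.0000]
Step 3: x=[3.1875 9.1250] v=[-1.1250 1.2500]
Step 4: x=[3.1094 8.7813] v=[-0.1563 -0.6875]
Step 5: x=[3.4493 7.6016] v=[0.6797 -2.3594]
Step 6: x=[3.8273 6.3458] v=[0.7559 -2.5117]
Step 7: x=[3.8349 5.8307] v=[0.0152 -1.0302]
Step 8: x=[3.3415 6.3177] v=[-0.9869 0.9740]

Answer: 3.3415 6.3177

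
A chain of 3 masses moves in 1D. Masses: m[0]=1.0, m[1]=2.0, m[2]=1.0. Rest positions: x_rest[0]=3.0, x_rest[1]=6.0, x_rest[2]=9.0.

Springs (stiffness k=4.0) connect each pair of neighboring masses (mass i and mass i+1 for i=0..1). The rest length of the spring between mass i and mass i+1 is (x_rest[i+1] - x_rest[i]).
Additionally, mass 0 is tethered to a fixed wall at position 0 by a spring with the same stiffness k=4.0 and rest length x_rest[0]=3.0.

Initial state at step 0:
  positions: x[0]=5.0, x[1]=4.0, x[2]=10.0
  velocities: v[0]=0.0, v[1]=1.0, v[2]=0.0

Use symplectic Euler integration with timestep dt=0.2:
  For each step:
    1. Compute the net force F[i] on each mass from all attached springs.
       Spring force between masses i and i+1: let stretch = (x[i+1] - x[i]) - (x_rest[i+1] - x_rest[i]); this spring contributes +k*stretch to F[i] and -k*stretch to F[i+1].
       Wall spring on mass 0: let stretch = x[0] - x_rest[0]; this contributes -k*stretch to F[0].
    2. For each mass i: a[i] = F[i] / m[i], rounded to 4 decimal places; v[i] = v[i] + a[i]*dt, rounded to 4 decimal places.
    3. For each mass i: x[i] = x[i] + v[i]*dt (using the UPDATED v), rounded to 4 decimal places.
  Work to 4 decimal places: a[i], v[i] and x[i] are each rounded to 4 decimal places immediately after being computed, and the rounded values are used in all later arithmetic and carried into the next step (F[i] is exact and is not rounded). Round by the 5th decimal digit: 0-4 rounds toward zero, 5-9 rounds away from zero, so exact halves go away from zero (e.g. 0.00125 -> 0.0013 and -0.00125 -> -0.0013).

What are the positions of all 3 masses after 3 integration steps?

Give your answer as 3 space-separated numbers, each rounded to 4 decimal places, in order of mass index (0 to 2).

Answer: 1.1769 6.8961 8.0104

Derivation:
Step 0: x=[5.0000 4.0000 10.0000] v=[0.0000 1.0000 0.0000]
Step 1: x=[4.0400 4.7600 9.5200] v=[-4.8000 3.8000 -2.4000]
Step 2: x=[2.5488 5.8432 8.7584] v=[-7.4560 5.4160 -3.8080]
Step 3: x=[1.1769 6.8961 8.0104] v=[-6.8595 5.2643 -3.7402]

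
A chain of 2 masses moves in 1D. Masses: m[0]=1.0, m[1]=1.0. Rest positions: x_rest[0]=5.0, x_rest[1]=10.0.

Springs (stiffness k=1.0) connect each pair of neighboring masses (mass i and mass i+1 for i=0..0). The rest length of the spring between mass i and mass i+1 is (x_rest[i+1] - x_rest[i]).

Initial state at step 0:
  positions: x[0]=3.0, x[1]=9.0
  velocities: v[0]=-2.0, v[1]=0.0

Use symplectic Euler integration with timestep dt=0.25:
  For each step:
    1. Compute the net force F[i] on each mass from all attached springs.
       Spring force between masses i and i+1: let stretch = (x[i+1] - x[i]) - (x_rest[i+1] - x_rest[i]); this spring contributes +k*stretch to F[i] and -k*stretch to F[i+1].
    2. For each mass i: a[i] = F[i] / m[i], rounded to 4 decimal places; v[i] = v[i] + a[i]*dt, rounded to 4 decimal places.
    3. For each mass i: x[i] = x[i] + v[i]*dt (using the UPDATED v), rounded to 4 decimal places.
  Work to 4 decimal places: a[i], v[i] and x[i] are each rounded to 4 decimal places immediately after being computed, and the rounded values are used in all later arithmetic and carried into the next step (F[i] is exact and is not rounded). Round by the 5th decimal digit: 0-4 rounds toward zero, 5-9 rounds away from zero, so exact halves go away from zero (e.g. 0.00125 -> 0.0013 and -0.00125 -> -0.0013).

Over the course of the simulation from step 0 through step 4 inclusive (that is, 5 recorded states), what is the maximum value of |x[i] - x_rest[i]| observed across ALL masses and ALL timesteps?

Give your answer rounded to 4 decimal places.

Step 0: x=[3.0000 9.0000] v=[-2.0000 0.0000]
Step 1: x=[2.5625 8.9375] v=[-1.7500 -0.2500]
Step 2: x=[2.2109 8.7891] v=[-1.4063 -0.5938]
Step 3: x=[1.9580 8.5420] v=[-1.0118 -0.9884]
Step 4: x=[1.8041 8.1959] v=[-0.6158 -1.3844]
Max displacement = 3.1959

Answer: 3.1959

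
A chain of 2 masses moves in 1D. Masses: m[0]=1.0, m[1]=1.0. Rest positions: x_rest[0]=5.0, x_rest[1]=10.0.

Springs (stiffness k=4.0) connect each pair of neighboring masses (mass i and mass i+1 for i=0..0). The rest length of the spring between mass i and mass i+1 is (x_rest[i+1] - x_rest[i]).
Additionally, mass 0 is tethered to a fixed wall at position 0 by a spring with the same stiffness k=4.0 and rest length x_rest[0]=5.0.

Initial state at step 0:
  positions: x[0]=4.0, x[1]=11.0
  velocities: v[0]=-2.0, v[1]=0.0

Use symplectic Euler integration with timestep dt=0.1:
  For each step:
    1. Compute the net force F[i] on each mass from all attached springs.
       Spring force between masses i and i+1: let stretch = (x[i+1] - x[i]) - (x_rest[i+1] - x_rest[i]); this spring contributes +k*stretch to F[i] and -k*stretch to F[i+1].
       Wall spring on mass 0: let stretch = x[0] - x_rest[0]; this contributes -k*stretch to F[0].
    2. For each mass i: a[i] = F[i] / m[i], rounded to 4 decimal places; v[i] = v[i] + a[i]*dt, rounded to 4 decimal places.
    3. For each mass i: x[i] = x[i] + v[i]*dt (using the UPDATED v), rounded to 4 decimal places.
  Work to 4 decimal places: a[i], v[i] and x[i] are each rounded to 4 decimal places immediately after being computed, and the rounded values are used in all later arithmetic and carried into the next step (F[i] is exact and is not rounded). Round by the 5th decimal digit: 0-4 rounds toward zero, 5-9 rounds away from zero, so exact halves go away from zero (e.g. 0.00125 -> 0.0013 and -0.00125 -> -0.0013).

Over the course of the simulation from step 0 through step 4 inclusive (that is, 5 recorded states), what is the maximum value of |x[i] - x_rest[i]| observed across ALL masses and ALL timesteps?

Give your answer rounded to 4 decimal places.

Step 0: x=[4.0000 11.0000] v=[-2.0000 0.0000]
Step 1: x=[3.9200 10.9200] v=[-0.8000 -0.8000]
Step 2: x=[3.9632 10.7600] v=[0.4320 -1.6000]
Step 3: x=[4.1197 10.5281] v=[1.5654 -2.3187]
Step 4: x=[4.3678 10.2399] v=[2.4809 -2.8821]
Max displacement = 1.0800

Answer: 1.0800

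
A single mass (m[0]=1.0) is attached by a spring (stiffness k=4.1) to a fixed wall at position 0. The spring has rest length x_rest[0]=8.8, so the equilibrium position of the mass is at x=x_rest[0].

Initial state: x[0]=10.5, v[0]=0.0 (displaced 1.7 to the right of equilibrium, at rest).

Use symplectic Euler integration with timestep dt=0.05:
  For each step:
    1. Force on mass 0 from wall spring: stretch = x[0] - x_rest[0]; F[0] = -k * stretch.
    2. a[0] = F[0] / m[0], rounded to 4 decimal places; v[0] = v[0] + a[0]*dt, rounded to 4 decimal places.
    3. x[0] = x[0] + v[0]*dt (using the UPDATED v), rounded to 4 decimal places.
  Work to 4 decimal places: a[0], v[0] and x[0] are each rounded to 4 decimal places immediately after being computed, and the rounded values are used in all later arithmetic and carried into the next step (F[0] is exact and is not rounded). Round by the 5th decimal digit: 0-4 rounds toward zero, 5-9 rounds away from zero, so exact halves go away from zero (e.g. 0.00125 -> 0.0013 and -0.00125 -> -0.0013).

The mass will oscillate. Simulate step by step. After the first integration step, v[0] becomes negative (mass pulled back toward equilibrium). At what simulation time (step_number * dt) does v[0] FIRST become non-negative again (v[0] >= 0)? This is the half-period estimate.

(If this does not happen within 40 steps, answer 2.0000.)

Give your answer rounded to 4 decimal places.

Answer: 1.6000

Derivation:
Step 0: x=[10.5000] v=[0.0000]
Step 1: x=[10.4826] v=[-0.3485]
Step 2: x=[10.4479] v=[-0.6934]
Step 3: x=[10.3963] v=[-1.0312]
Step 4: x=[10.3284] v=[-1.3584]
Step 5: x=[10.2448] v=[-1.6717]
Step 6: x=[10.1464] v=[-1.9679]
Step 7: x=[10.0342] v=[-2.2439]
Step 8: x=[9.9094] v=[-2.4969]
Step 9: x=[9.7732] v=[-2.7243]
Step 10: x=[9.6270] v=[-2.9238]
Step 11: x=[9.4723] v=[-3.0933]
Step 12: x=[9.3107] v=[-3.2311]
Step 13: x=[9.1439] v=[-3.3358]
Step 14: x=[8.9736] v=[-3.4063]
Step 15: x=[8.8015] v=[-3.4419]
Step 16: x=[8.6294] v=[-3.4422]
Step 17: x=[8.4590] v=[-3.4072]
Step 18: x=[8.2921] v=[-3.3373]
Step 19: x=[8.1304] v=[-3.2332]
Step 20: x=[7.9756] v=[-3.0959]
Step 21: x=[7.8293] v=[-2.9269]
Step 22: x=[7.6929] v=[-2.7279]
Step 23: x=[7.5679] v=[-2.5009]
Step 24: x=[7.4555] v=[-2.2483]
Step 25: x=[7.3569] v=[-1.9727]
Step 26: x=[7.2731] v=[-1.6769]
Step 27: x=[7.2049] v=[-1.3639]
Step 28: x=[7.1531] v=[-1.0369]
Step 29: x=[7.1181] v=[-0.6993]
Step 30: x=[7.1004] v=[-0.3545]
Step 31: x=[7.1001] v=[-0.0061]
Step 32: x=[7.1172] v=[0.3424]
First v>=0 after going negative at step 32, time=1.6000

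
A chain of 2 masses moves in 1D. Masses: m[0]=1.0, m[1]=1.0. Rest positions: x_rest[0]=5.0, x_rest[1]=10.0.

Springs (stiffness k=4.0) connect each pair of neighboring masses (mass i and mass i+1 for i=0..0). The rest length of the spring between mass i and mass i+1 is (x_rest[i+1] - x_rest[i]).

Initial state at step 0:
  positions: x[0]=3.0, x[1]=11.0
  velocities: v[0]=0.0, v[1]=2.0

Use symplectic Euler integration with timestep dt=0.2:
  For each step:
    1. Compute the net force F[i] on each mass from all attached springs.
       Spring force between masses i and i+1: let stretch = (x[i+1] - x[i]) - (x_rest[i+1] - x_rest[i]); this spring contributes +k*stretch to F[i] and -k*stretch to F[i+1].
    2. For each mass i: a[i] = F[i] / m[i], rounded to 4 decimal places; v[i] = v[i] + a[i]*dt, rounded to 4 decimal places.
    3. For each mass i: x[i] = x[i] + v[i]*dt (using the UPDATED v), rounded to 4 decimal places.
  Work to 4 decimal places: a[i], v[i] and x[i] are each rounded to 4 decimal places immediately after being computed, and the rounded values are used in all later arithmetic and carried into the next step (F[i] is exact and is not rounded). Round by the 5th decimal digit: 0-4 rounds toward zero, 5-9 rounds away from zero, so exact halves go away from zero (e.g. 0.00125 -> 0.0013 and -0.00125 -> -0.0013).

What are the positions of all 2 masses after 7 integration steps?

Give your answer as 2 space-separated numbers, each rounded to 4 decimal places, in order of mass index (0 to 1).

Answer: 6.8073 9.9927

Derivation:
Step 0: x=[3.0000 11.0000] v=[0.0000 2.0000]
Step 1: x=[3.4800 10.9200] v=[2.4000 -0.4000]
Step 2: x=[4.3504 10.4496] v=[4.3520 -2.3520]
Step 3: x=[5.3967 9.8033] v=[5.2314 -3.2314]
Step 4: x=[6.3480 9.2520] v=[4.7567 -2.7567]
Step 5: x=[6.9640 9.0360] v=[3.0799 -1.0799]
Step 6: x=[7.1115 9.2885] v=[0.7375 1.2625]
Step 7: x=[6.8073 9.9927] v=[-1.5209 3.5209]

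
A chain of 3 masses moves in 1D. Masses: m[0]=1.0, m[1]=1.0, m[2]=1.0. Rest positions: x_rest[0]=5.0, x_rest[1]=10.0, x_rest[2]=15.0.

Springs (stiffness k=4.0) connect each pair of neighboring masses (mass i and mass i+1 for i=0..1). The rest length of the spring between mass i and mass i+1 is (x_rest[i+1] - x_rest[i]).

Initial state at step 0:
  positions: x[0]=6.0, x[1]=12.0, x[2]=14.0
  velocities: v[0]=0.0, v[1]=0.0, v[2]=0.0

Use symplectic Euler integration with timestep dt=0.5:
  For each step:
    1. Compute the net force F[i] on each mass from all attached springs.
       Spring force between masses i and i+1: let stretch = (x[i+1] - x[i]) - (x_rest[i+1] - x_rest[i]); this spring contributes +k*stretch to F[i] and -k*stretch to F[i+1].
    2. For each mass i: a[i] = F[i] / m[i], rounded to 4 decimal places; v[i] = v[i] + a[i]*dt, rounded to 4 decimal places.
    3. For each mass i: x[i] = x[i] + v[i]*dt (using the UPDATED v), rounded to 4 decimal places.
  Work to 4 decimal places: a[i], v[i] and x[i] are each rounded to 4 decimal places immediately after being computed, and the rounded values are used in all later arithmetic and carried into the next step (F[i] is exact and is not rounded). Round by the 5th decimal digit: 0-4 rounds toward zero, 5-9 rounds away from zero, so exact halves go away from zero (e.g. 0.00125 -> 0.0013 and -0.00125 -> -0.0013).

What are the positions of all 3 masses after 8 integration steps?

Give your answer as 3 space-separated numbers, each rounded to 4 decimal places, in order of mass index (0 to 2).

Step 0: x=[6.0000 12.0000 14.0000] v=[0.0000 0.0000 0.0000]
Step 1: x=[7.0000 8.0000 17.0000] v=[2.0000 -8.0000 6.0000]
Step 2: x=[4.0000 12.0000 16.0000] v=[-6.0000 8.0000 -2.0000]
Step 3: x=[4.0000 12.0000 16.0000] v=[0.0000 0.0000 0.0000]
Step 4: x=[7.0000 8.0000 17.0000] v=[6.0000 -8.0000 2.0000]
Step 5: x=[6.0000 12.0000 14.0000] v=[-2.0000 8.0000 -6.0000]
Step 6: x=[6.0000 12.0000 14.0000] v=[0.0000 0.0000 0.0000]
Step 7: x=[7.0000 8.0000 17.0000] v=[2.0000 -8.0000 6.0000]
Step 8: x=[4.0000 12.0000 16.0000] v=[-6.0000 8.0000 -2.0000]

Answer: 4.0000 12.0000 16.0000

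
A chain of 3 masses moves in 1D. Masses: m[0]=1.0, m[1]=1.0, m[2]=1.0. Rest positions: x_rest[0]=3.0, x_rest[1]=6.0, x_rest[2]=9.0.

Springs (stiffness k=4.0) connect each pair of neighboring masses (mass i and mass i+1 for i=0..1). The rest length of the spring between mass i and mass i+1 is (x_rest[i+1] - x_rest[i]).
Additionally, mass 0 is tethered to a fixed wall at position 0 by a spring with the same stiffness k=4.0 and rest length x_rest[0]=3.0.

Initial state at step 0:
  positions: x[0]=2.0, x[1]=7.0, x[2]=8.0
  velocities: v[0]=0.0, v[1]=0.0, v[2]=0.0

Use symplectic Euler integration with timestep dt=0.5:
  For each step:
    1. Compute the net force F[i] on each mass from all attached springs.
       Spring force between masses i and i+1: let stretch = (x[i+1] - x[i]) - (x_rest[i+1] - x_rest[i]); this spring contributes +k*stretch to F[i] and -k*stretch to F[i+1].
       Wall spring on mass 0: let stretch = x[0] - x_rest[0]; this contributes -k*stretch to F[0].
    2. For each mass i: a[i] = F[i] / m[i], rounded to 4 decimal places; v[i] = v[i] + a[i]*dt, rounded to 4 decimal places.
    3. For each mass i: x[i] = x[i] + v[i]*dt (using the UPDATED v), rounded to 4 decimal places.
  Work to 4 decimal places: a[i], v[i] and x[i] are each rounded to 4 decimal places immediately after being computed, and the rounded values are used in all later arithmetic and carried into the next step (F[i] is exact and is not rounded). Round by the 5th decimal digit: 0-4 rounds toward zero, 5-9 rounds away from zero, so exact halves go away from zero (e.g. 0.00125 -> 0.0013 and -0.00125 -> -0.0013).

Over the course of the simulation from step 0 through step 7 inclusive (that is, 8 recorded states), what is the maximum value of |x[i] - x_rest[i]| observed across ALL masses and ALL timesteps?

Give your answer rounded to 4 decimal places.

Step 0: x=[2.0000 7.0000 8.0000] v=[0.0000 0.0000 0.0000]
Step 1: x=[5.0000 3.0000 10.0000] v=[6.0000 -8.0000 4.0000]
Step 2: x=[1.0000 8.0000 8.0000] v=[-8.0000 10.0000 -4.0000]
Step 3: x=[3.0000 6.0000 9.0000] v=[4.0000 -4.0000 2.0000]
Step 4: x=[5.0000 4.0000 10.0000] v=[4.0000 -4.0000 2.0000]
Step 5: x=[1.0000 9.0000 8.0000] v=[-8.0000 10.0000 -4.0000]
Step 6: x=[4.0000 5.0000 10.0000] v=[6.0000 -8.0000 4.0000]
Step 7: x=[4.0000 5.0000 10.0000] v=[0.0000 0.0000 0.0000]
Max displacement = 3.0000

Answer: 3.0000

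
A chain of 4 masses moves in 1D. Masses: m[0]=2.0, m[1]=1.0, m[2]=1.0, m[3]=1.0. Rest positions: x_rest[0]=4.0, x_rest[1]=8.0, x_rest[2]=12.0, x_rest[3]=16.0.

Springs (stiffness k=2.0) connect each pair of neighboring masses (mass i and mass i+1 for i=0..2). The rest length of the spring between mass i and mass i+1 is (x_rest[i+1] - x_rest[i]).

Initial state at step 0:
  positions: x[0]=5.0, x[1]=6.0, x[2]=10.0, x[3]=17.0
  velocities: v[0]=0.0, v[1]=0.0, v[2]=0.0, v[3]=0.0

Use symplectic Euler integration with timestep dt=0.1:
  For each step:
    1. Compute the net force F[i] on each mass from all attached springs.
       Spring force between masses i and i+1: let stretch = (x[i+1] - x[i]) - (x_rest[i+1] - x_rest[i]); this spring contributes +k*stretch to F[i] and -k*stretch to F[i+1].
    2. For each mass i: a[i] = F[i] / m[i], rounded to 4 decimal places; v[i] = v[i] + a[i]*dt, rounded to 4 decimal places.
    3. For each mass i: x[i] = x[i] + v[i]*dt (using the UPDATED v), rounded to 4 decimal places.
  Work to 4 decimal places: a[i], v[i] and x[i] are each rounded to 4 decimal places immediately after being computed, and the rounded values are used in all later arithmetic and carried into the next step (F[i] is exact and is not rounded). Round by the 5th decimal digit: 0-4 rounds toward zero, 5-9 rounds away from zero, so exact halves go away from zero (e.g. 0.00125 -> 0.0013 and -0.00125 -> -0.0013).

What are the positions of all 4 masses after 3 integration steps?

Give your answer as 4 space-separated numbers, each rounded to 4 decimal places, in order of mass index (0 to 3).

Answer: 4.8245 6.3510 10.3481 16.6519

Derivation:
Step 0: x=[5.0000 6.0000 10.0000 17.0000] v=[0.0000 0.0000 0.0000 0.0000]
Step 1: x=[4.9700 6.0600 10.0600 16.9400] v=[-0.3000 0.6000 0.6000 -0.6000]
Step 2: x=[4.9109 6.1782 10.1776 16.8224] v=[-0.5910 1.1820 1.1760 -1.1760]
Step 3: x=[4.8245 6.3510 10.3481 16.6519] v=[-0.8643 1.7284 1.7051 -1.7050]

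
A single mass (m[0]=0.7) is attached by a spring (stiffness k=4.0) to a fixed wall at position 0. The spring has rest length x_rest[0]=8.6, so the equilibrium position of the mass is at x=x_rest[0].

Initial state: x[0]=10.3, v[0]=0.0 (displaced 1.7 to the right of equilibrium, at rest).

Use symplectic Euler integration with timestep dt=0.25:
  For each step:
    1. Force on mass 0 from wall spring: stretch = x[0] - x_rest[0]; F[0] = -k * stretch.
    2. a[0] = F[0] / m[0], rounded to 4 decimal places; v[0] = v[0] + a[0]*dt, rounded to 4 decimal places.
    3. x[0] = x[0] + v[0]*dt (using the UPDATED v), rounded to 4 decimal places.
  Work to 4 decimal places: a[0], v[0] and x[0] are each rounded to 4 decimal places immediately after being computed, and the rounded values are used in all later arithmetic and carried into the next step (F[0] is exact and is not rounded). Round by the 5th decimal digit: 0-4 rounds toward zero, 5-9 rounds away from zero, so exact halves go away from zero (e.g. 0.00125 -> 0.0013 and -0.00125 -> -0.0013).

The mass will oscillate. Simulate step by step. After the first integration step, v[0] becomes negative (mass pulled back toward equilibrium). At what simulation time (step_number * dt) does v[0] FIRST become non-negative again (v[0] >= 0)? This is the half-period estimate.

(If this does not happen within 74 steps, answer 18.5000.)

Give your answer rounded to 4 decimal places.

Step 0: x=[10.3000] v=[0.0000]
Step 1: x=[9.6929] v=[-2.4286]
Step 2: x=[8.6954] v=[-3.9899]
Step 3: x=[7.6639] v=[-4.1262]
Step 4: x=[6.9667] v=[-2.7889]
Step 5: x=[6.8528] v=[-0.4556]
Step 6: x=[7.3629] v=[2.0404]
First v>=0 after going negative at step 6, time=1.5000

Answer: 1.5000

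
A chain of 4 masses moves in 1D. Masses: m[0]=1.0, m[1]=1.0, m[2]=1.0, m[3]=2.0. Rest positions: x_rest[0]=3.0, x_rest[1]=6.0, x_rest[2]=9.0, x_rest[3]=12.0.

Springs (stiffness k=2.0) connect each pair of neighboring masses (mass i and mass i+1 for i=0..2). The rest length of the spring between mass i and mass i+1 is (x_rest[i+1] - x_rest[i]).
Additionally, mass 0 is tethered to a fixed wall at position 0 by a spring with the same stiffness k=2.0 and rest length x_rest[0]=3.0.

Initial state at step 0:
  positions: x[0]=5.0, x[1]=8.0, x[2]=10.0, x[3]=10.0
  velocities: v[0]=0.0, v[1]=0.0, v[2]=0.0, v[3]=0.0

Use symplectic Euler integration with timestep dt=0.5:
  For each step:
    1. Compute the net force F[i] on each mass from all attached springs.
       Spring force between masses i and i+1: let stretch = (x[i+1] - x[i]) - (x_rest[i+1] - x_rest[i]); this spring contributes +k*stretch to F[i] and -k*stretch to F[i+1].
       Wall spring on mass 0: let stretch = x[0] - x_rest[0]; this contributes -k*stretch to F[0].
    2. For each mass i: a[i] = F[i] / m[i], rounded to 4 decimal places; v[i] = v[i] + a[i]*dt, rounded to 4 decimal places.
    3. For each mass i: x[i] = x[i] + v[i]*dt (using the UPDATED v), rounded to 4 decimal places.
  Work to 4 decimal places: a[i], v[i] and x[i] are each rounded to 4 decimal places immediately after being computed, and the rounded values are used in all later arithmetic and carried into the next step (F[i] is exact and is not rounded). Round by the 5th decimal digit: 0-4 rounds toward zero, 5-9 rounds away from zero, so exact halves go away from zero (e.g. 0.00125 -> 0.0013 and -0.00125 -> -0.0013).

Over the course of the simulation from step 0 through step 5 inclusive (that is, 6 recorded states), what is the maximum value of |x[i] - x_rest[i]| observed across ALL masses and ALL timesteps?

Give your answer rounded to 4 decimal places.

Step 0: x=[5.0000 8.0000 10.0000 10.0000] v=[0.0000 0.0000 0.0000 0.0000]
Step 1: x=[4.0000 7.5000 9.0000 10.7500] v=[-2.0000 -1.0000 -2.0000 1.5000]
Step 2: x=[2.7500 6.0000 8.1250 11.8125] v=[-2.5000 -3.0000 -1.7500 2.1250]
Step 3: x=[1.7500 3.9375 8.0313 12.7032] v=[-2.0000 -4.1250 -0.1875 1.7813]
Step 4: x=[0.9688 2.8282 8.2266 13.1759] v=[-1.5625 -2.2187 0.3906 0.9454]
Step 5: x=[0.6329 3.4884 8.1974 13.1613] v=[-0.6719 1.3203 -0.0585 -0.0293]
Max displacement = 3.1718

Answer: 3.1718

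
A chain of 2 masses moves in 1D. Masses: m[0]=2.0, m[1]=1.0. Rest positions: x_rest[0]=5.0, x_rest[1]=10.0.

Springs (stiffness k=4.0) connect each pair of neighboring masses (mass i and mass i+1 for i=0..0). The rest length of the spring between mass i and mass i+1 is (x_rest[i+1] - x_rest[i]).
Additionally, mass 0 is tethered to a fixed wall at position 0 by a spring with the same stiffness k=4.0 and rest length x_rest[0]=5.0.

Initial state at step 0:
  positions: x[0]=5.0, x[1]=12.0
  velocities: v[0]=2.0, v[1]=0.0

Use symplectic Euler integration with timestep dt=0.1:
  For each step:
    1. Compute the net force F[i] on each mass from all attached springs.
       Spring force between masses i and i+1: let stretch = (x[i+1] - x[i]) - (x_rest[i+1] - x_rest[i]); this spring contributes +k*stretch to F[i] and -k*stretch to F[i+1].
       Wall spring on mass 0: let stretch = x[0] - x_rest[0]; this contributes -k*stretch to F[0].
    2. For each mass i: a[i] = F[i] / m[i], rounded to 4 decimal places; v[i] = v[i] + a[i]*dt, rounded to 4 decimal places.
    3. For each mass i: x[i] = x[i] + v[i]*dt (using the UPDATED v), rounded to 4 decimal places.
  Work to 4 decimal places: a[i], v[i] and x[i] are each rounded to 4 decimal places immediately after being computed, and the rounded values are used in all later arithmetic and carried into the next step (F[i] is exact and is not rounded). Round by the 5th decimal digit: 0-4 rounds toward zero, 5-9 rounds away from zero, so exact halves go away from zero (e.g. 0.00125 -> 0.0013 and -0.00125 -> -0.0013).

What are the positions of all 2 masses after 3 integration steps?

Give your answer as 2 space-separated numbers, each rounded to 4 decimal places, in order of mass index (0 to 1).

Step 0: x=[5.0000 12.0000] v=[2.0000 0.0000]
Step 1: x=[5.2400 11.9200] v=[2.4000 -0.8000]
Step 2: x=[5.5088 11.7728] v=[2.6880 -1.4720]
Step 3: x=[5.7927 11.5750] v=[2.8390 -1.9776]

Answer: 5.7927 11.5750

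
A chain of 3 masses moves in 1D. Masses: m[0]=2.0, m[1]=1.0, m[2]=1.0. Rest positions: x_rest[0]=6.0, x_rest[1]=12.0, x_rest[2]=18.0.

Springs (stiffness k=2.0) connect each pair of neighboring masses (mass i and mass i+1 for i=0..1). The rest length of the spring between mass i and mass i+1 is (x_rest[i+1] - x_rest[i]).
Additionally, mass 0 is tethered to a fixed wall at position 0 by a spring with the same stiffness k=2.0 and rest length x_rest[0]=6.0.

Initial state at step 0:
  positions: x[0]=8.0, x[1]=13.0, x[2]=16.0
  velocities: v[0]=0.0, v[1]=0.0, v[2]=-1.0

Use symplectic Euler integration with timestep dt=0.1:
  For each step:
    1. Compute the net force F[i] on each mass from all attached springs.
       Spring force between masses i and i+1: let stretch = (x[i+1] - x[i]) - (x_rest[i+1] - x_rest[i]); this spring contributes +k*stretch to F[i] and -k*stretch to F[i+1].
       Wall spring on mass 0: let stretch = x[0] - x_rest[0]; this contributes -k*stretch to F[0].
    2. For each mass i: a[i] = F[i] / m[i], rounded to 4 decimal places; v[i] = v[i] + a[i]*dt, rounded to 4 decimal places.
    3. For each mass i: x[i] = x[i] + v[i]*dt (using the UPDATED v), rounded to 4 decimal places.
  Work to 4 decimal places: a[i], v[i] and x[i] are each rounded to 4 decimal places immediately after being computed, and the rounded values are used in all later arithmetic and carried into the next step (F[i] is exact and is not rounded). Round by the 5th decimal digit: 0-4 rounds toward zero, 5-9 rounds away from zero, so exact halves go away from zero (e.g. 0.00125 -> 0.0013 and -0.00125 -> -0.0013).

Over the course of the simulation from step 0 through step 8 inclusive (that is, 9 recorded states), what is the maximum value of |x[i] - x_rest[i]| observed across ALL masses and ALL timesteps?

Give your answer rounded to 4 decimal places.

Answer: 2.0400

Derivation:
Step 0: x=[8.0000 13.0000 16.0000] v=[0.0000 0.0000 -1.0000]
Step 1: x=[7.9700 12.9600 15.9600] v=[-0.3000 -0.4000 -0.4000]
Step 2: x=[7.9102 12.8802 15.9800] v=[-0.5980 -0.7980 0.2000]
Step 3: x=[7.8210 12.7630 16.0580] v=[-0.8920 -1.1720 0.7800]
Step 4: x=[7.7030 12.6129 16.1901] v=[-1.1799 -1.5014 1.3210]
Step 5: x=[7.5571 12.4361 16.3707] v=[-1.4592 -1.7679 1.8056]
Step 6: x=[7.3844 12.2404 16.5926] v=[-1.7270 -1.9568 2.2187]
Step 7: x=[7.1864 12.0346 16.8474] v=[-1.9798 -2.0576 2.5483]
Step 8: x=[6.9650 11.8281 17.1260] v=[-2.2136 -2.0647 2.7857]
Max displacement = 2.0400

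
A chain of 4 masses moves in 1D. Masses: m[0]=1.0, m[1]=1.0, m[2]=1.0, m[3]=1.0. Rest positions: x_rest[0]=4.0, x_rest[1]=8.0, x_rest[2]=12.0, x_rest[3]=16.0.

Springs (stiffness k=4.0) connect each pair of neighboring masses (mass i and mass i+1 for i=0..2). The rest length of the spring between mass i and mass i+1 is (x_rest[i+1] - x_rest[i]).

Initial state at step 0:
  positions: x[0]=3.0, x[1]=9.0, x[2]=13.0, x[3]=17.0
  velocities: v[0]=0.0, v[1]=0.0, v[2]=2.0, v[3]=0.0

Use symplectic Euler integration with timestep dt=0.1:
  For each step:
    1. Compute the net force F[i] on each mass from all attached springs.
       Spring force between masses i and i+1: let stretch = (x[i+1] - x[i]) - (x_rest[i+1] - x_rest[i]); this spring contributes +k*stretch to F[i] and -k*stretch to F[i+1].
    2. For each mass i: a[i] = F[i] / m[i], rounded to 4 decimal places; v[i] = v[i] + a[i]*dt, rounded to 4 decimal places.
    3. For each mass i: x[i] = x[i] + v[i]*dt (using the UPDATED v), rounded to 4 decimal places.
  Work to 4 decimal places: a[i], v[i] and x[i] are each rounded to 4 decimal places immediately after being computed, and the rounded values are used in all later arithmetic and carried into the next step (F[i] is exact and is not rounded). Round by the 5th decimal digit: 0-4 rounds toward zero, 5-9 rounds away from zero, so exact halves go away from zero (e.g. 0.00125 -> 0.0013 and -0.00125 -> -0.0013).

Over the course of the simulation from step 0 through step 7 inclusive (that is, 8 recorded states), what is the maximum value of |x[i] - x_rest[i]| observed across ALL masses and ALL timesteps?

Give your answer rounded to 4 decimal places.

Answer: 1.6235

Derivation:
Step 0: x=[3.0000 9.0000 13.0000 17.0000] v=[0.0000 0.0000 2.0000 0.0000]
Step 1: x=[3.0800 8.9200 13.2000 17.0000] v=[0.8000 -0.8000 2.0000 0.0000]
Step 2: x=[3.2336 8.7776 13.3808 17.0080] v=[1.5360 -1.4240 1.8080 0.0800]
Step 3: x=[3.4490 8.5976 13.5226 17.0309] v=[2.1536 -1.8003 1.4176 0.2291]
Step 4: x=[3.7103 8.4086 13.6077 17.0735] v=[2.6130 -1.8897 0.8509 0.4258]
Step 5: x=[3.9995 8.2397 13.6235 17.1375] v=[2.8923 -1.6894 0.1576 0.6395]
Step 6: x=[4.2983 8.1165 13.5645 17.2209] v=[2.9884 -1.2320 -0.5903 0.8339]
Step 7: x=[4.5899 8.0585 13.4338 17.3180] v=[2.9157 -0.5801 -1.3069 0.9713]
Max displacement = 1.6235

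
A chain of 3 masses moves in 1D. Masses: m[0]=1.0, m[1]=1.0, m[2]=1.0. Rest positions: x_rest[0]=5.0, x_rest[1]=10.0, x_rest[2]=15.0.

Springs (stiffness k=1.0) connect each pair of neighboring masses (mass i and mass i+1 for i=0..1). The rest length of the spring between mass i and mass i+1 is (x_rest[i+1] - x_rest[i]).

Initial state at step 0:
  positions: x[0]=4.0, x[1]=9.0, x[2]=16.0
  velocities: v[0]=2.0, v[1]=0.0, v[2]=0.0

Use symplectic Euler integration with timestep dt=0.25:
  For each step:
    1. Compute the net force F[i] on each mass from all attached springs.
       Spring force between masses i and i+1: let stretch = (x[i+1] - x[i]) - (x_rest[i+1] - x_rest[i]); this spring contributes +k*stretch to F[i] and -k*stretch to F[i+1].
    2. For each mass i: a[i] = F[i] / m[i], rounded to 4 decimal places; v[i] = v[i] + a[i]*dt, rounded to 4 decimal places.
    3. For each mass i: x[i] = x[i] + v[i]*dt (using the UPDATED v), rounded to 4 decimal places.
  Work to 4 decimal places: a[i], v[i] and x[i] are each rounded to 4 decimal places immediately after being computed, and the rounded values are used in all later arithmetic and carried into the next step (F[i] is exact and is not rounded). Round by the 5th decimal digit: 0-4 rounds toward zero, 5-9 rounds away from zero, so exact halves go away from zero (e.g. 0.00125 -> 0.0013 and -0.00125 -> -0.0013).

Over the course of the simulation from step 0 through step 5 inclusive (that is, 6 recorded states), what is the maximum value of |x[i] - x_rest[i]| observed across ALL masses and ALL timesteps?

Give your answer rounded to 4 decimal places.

Answer: 1.1747

Derivation:
Step 0: x=[4.0000 9.0000 16.0000] v=[2.0000 0.0000 0.0000]
Step 1: x=[4.5000 9.1250 15.8750] v=[2.0000 0.5000 -0.5000]
Step 2: x=[4.9766 9.3828 15.6406] v=[1.9063 1.0313 -0.9375]
Step 3: x=[5.4161 9.7564 15.3276] v=[1.7579 1.4942 -1.2520]
Step 4: x=[5.8144 10.2069 14.9789] v=[1.5930 1.8019 -1.3948]
Step 5: x=[6.1747 10.6811 14.6445] v=[1.4411 1.8968 -1.3378]
Max displacement = 1.1747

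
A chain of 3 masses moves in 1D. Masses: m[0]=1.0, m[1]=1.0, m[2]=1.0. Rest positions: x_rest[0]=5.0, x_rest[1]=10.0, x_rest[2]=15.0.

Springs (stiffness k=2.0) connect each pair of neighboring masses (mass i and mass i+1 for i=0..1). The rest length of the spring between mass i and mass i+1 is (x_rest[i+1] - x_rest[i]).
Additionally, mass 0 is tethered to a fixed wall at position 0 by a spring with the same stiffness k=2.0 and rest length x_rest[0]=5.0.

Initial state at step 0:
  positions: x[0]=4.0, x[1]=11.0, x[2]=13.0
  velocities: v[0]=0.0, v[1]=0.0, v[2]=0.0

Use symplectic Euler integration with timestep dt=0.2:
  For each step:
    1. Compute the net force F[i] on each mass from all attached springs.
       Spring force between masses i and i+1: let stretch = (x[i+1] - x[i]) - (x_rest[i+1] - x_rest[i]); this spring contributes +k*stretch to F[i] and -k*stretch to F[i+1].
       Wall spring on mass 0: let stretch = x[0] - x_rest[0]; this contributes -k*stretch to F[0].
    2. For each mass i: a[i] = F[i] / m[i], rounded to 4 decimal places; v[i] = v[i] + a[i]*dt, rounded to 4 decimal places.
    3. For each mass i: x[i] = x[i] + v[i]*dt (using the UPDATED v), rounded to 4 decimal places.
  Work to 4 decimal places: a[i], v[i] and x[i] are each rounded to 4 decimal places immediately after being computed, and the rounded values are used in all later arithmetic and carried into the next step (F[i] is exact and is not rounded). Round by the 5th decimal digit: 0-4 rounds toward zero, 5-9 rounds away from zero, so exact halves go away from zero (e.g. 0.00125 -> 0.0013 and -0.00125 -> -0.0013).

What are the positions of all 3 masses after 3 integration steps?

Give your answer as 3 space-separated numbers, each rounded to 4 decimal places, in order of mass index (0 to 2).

Step 0: x=[4.0000 11.0000 13.0000] v=[0.0000 0.0000 0.0000]
Step 1: x=[4.2400 10.6000 13.2400] v=[1.2000 -2.0000 1.2000]
Step 2: x=[4.6496 9.9024 13.6688] v=[2.0480 -3.4880 2.1440]
Step 3: x=[5.1075 9.0859 14.1963] v=[2.2893 -4.0826 2.6374]

Answer: 5.1075 9.0859 14.1963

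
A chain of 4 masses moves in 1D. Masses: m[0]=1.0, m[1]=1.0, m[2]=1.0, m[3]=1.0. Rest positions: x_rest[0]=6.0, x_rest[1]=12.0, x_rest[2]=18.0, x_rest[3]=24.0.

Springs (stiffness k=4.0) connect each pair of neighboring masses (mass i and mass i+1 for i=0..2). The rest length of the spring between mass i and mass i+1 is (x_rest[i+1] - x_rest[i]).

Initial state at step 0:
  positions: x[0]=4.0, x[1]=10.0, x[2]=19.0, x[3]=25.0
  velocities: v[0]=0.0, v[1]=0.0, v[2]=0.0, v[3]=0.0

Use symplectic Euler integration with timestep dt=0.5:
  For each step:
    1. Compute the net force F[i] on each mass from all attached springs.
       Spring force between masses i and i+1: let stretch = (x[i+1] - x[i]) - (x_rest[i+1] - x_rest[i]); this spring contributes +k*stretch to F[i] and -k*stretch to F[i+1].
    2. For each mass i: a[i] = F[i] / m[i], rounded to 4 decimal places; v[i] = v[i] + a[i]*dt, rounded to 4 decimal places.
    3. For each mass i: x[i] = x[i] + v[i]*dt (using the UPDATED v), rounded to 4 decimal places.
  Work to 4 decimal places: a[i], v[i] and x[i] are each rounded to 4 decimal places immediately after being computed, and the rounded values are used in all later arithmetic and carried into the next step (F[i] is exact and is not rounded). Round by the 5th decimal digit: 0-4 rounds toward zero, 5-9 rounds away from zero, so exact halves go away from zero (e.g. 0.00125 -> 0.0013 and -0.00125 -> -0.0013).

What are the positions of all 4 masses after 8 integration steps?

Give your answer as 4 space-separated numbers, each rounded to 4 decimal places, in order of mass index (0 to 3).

Step 0: x=[4.0000 10.0000 19.0000 25.0000] v=[0.0000 0.0000 0.0000 0.0000]
Step 1: x=[4.0000 13.0000 16.0000 25.0000] v=[0.0000 6.0000 -6.0000 0.0000]
Step 2: x=[7.0000 10.0000 19.0000 22.0000] v=[6.0000 -6.0000 6.0000 -6.0000]
Step 3: x=[7.0000 13.0000 16.0000 22.0000] v=[0.0000 6.0000 -6.0000 0.0000]
Step 4: x=[7.0000 13.0000 16.0000 22.0000] v=[0.0000 0.0000 0.0000 0.0000]
Step 5: x=[7.0000 10.0000 19.0000 22.0000] v=[0.0000 -6.0000 6.0000 0.0000]
Step 6: x=[4.0000 13.0000 16.0000 25.0000] v=[-6.0000 6.0000 -6.0000 6.0000]
Step 7: x=[4.0000 10.0000 19.0000 25.0000] v=[0.0000 -6.0000 6.0000 0.0000]
Step 8: x=[4.0000 10.0000 19.0000 25.0000] v=[0.0000 0.0000 0.0000 0.0000]

Answer: 4.0000 10.0000 19.0000 25.0000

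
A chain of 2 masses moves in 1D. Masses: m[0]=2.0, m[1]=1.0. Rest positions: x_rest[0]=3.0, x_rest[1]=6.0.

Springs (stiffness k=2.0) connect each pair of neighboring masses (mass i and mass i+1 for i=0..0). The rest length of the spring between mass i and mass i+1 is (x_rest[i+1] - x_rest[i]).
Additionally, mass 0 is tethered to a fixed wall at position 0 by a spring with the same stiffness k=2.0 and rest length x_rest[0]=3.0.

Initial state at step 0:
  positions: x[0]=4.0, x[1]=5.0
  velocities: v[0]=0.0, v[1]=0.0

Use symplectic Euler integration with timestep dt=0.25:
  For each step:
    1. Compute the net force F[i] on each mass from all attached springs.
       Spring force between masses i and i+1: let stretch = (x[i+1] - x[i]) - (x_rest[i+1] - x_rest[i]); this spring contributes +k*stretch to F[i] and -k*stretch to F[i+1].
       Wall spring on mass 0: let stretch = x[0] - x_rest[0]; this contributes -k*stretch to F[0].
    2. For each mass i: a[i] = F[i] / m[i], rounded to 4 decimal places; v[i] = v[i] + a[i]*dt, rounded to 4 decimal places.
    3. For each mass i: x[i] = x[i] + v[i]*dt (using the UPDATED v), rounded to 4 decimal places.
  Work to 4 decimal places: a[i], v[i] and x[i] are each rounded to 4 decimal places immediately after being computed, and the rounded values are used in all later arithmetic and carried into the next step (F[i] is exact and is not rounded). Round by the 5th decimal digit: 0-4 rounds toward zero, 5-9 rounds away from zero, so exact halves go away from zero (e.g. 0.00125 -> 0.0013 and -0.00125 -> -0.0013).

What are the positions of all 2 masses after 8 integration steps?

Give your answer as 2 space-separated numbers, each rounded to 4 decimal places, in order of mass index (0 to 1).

Answer: 2.3934 6.8339

Derivation:
Step 0: x=[4.0000 5.0000] v=[0.0000 0.0000]
Step 1: x=[3.8125 5.2500] v=[-0.7500 1.0000]
Step 2: x=[3.4766 5.6953] v=[-1.3438 1.7813]
Step 3: x=[3.0620 6.2383] v=[-1.6583 2.1720]
Step 4: x=[2.6546 6.7593] v=[-1.6297 2.0839]
Step 5: x=[2.3378 7.1422] v=[-1.2672 1.5316]
Step 6: x=[2.1752 7.2996] v=[-0.6506 0.6294]
Step 7: x=[2.1969 7.1914] v=[0.0867 -0.4328]
Step 8: x=[2.3934 6.8339] v=[0.7861 -1.4301]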